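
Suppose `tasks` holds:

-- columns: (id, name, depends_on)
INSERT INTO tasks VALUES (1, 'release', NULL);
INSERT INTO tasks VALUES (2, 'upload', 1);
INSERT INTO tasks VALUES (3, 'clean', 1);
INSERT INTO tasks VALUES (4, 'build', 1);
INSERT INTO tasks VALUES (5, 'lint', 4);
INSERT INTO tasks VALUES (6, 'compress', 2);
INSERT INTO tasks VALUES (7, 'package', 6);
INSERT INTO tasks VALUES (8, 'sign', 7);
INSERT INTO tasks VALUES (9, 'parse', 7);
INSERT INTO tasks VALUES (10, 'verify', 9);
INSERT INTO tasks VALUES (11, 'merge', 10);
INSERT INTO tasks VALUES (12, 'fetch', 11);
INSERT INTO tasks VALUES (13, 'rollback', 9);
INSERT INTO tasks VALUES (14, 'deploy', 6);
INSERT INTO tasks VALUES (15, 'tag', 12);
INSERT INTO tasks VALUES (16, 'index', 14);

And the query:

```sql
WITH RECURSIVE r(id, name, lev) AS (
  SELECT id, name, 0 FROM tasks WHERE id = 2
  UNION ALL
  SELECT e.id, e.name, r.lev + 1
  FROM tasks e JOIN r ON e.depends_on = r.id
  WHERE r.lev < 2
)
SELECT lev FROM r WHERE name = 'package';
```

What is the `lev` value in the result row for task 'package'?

2

Base: id=2 (upload) at lev 0.
Iteration 1: rows with depends_on in {2} -> compress (id 6, lev 1).
Iteration 2: rows with depends_on in {6} -> package (id 7, lev 2), deploy (id 14, lev 2).
Iteration 3: lev < 2 fails for all current rows; recursion stops.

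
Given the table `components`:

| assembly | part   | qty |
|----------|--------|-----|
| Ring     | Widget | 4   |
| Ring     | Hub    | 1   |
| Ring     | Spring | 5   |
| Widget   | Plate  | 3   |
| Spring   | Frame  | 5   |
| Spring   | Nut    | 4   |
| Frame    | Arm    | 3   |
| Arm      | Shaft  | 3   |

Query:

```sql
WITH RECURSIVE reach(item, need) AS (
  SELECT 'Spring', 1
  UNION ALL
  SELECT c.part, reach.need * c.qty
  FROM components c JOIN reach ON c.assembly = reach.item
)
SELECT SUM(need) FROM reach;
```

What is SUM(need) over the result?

70

Base: (Spring, need=1).
Iteration 1: components of {Spring} -> Frame = 1*5 = 5, Nut = 1*4 = 4.
Iteration 2: components of {Frame,Nut} -> Arm = 5*3 = 15.
Iteration 3: components of {Arm} -> Shaft = 15*3 = 45.
Iteration 4: no further components; recursion stops.
SUM(need) = 1 + 5 + 4 + 15 + 45 = 70.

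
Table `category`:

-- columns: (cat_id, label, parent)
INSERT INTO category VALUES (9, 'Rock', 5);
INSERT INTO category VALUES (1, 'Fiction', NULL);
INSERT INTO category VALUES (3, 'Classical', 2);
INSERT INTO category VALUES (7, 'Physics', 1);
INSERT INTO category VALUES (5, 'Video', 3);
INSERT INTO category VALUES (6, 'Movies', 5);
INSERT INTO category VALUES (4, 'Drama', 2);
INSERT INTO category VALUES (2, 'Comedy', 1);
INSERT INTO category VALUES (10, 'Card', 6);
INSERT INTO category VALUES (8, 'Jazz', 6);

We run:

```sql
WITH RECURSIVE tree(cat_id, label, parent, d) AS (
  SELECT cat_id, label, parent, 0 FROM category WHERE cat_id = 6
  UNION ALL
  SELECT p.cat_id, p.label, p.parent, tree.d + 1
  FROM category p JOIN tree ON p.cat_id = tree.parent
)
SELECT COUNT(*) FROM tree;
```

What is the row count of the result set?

5

Base: cat_id=6 (Movies), parent=5, d 0.
Iteration 1: join on cat_id=5 -> Video (id 5, parent=3, d 1).
Iteration 2: join on cat_id=3 -> Classical (id 3, parent=2, d 2).
Iteration 3: join on cat_id=2 -> Comedy (id 2, parent=1, d 3).
Iteration 4: join on cat_id=1 -> Fiction (id 1, parent=NULL, d 4).
Iteration 5: parent is NULL; no match; recursion stops.
Total rows emitted: 5.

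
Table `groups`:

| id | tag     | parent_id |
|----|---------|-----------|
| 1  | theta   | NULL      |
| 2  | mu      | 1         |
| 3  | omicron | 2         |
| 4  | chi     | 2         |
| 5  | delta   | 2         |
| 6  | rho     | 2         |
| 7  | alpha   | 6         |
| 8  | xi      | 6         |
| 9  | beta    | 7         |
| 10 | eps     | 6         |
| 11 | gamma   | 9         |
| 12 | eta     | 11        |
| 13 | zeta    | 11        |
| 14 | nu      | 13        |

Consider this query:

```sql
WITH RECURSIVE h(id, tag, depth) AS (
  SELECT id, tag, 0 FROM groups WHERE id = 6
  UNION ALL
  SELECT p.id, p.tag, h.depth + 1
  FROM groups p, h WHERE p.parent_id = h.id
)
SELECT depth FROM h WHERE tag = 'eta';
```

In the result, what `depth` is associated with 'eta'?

Base: id=6 (rho) at depth 0.
Iteration 1: rows with parent_id in {6} -> alpha (id 7, depth 1), xi (id 8, depth 1), eps (id 10, depth 1).
Iteration 2: rows with parent_id in {7,8,10} -> beta (id 9, depth 2).
Iteration 3: rows with parent_id in {9} -> gamma (id 11, depth 3).
Iteration 4: rows with parent_id in {11} -> eta (id 12, depth 4), zeta (id 13, depth 4).
Iteration 5: rows with parent_id in {12,13} -> nu (id 14, depth 5).
Iteration 6: no rows with parent_id in {14}; recursion stops.

4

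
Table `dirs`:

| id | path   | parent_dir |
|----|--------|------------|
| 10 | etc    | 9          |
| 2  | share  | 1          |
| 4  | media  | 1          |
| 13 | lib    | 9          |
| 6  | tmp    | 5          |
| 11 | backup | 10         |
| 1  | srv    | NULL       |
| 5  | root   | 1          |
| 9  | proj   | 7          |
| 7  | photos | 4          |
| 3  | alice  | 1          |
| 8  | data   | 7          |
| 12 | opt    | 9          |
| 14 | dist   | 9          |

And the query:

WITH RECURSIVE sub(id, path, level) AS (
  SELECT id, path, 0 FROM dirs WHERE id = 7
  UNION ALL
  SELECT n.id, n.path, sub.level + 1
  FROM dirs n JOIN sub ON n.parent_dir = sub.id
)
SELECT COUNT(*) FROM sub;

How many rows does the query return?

8

Base: id=7 (photos) at level 0.
Iteration 1: rows with parent_dir in {7} -> data (id 8, level 1), proj (id 9, level 1).
Iteration 2: rows with parent_dir in {8,9} -> etc (id 10, level 2), opt (id 12, level 2), lib (id 13, level 2), dist (id 14, level 2).
Iteration 3: rows with parent_dir in {10,12,13,14} -> backup (id 11, level 3).
Iteration 4: no rows with parent_dir in {11}; recursion stops.
Total rows emitted: 8.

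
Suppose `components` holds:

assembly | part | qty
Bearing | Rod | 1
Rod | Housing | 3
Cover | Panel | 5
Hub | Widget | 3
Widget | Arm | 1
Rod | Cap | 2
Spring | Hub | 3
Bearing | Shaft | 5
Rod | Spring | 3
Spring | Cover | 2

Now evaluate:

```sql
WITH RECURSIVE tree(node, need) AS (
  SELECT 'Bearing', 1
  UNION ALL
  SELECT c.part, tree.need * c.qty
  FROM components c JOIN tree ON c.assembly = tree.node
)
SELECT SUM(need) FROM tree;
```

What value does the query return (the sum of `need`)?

114

Base: (Bearing, need=1).
Iteration 1: components of {Bearing} -> Rod = 1*1 = 1, Shaft = 1*5 = 5.
Iteration 2: components of {Rod,Shaft} -> Cap = 1*2 = 2, Housing = 1*3 = 3, Spring = 1*3 = 3.
Iteration 3: components of {Cap,Housing,Spring} -> Cover = 3*2 = 6, Hub = 3*3 = 9.
Iteration 4: components of {Cover,Hub} -> Panel = 6*5 = 30, Widget = 9*3 = 27.
Iteration 5: components of {Panel,Widget} -> Arm = 27*1 = 27.
Iteration 6: no further components; recursion stops.
SUM(need) = 1 + 1 + 5 + 3 + 3 + 2 + 6 + 9 + 30 + 27 + 27 = 114.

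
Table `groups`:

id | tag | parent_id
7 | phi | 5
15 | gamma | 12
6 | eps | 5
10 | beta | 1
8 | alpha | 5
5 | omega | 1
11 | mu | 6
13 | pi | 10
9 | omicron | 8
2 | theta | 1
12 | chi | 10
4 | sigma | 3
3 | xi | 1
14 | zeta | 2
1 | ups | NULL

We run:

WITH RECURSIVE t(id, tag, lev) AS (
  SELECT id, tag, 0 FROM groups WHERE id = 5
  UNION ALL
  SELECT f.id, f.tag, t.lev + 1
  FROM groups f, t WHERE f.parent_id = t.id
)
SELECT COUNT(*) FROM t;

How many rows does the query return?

Base: id=5 (omega) at lev 0.
Iteration 1: rows with parent_id in {5} -> eps (id 6, lev 1), phi (id 7, lev 1), alpha (id 8, lev 1).
Iteration 2: rows with parent_id in {6,7,8} -> omicron (id 9, lev 2), mu (id 11, lev 2).
Iteration 3: no rows with parent_id in {9,11}; recursion stops.
Total rows emitted: 6.

6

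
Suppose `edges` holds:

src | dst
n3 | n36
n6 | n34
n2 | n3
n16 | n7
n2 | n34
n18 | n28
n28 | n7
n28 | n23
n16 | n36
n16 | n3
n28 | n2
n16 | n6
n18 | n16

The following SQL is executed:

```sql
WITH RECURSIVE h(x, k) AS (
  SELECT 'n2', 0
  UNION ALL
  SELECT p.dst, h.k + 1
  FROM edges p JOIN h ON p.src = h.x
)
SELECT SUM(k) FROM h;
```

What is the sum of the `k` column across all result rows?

Base: (n2, k=0).
Iteration 1: edges from {n2} -> (n3, k=1), (n34, k=1).
Iteration 2: edges from {n3,n34} -> (n36, k=2).
Iteration 3: no outgoing edges from {n36}; recursion stops.
SUM(k) = 0 + 1 + 1 + 2 = 4.

4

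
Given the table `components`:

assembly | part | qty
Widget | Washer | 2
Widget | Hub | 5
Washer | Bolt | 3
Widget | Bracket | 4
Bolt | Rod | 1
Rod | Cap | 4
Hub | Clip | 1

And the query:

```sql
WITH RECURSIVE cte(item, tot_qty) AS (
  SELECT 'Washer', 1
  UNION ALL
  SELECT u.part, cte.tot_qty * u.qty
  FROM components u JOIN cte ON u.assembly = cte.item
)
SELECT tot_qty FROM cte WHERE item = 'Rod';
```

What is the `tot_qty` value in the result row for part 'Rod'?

3

Base: (Washer, tot_qty=1).
Iteration 1: components of {Washer} -> Bolt = 1*3 = 3.
Iteration 2: components of {Bolt} -> Rod = 3*1 = 3.
Iteration 3: components of {Rod} -> Cap = 3*4 = 12.
Iteration 4: no further components; recursion stops.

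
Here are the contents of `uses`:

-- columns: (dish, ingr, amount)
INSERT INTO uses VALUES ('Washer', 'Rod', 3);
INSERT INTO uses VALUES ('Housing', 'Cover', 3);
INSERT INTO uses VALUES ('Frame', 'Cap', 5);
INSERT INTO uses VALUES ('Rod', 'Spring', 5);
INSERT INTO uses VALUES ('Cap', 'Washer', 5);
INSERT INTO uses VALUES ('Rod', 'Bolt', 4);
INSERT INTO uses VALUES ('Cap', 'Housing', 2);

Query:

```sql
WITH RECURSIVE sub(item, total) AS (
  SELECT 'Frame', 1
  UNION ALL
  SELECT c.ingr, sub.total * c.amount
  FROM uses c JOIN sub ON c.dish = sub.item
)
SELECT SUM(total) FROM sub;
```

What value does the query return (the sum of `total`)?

Base: (Frame, total=1).
Iteration 1: components of {Frame} -> Cap = 1*5 = 5.
Iteration 2: components of {Cap} -> Housing = 5*2 = 10, Washer = 5*5 = 25.
Iteration 3: components of {Housing,Washer} -> Cover = 10*3 = 30, Rod = 25*3 = 75.
Iteration 4: components of {Cover,Rod} -> Bolt = 75*4 = 300, Spring = 75*5 = 375.
Iteration 5: no further components; recursion stops.
SUM(total) = 1 + 5 + 25 + 10 + 75 + 30 + 300 + 375 = 821.

821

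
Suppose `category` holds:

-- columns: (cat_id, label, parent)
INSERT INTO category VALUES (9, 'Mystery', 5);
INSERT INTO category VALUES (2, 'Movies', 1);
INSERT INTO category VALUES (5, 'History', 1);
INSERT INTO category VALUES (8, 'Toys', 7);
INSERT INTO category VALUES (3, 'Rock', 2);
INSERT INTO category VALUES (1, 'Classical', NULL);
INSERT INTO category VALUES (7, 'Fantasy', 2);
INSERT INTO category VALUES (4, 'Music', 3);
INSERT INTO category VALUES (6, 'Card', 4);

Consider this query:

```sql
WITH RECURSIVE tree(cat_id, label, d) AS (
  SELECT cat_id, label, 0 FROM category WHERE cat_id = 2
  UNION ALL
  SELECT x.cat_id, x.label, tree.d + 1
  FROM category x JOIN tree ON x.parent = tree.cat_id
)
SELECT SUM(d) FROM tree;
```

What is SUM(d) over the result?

Base: cat_id=2 (Movies) at d 0.
Iteration 1: rows with parent in {2} -> Rock (id 3, d 1), Fantasy (id 7, d 1).
Iteration 2: rows with parent in {3,7} -> Music (id 4, d 2), Toys (id 8, d 2).
Iteration 3: rows with parent in {4,8} -> Card (id 6, d 3).
Iteration 4: no rows with parent in {6}; recursion stops.
SUM(d) = 0 + 1 + 1 + 2 + 2 + 3 = 9.

9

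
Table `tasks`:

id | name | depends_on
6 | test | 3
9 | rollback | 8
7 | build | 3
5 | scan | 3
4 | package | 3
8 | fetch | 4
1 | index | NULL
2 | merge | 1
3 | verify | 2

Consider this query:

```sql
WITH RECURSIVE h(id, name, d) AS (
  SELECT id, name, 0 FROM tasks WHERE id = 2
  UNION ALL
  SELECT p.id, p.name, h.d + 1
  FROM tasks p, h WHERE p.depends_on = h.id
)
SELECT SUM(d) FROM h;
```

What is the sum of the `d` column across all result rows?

Base: id=2 (merge) at d 0.
Iteration 1: rows with depends_on in {2} -> verify (id 3, d 1).
Iteration 2: rows with depends_on in {3} -> package (id 4, d 2), scan (id 5, d 2), test (id 6, d 2), build (id 7, d 2).
Iteration 3: rows with depends_on in {4,5,6,7} -> fetch (id 8, d 3).
Iteration 4: rows with depends_on in {8} -> rollback (id 9, d 4).
Iteration 5: no rows with depends_on in {9}; recursion stops.
SUM(d) = 0 + 1 + 2 + 2 + 2 + 2 + 3 + 4 = 16.

16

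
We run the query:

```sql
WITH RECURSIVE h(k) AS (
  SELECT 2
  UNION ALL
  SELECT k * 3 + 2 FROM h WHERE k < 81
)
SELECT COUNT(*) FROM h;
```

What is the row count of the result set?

5

Base: k=2.
Iteration 1: 2 < 81 holds -> k = 2 * 3 + 2 = 8.
Iteration 2: 8 < 81 holds -> k = 8 * 3 + 2 = 26.
Iteration 3: 26 < 81 holds -> k = 26 * 3 + 2 = 80.
Iteration 4: 80 < 81 holds -> k = 80 * 3 + 2 = 242.
Iteration 5: 242 < 81 fails; recursion stops.
Total rows emitted: 5.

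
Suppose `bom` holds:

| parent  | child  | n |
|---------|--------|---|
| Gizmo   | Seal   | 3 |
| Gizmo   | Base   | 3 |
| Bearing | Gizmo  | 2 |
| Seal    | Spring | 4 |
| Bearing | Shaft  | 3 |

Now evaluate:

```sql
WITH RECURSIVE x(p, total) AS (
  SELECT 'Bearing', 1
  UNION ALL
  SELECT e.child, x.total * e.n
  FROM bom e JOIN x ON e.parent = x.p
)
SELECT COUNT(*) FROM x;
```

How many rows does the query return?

Base: (Bearing, total=1).
Iteration 1: components of {Bearing} -> Gizmo = 1*2 = 2, Shaft = 1*3 = 3.
Iteration 2: components of {Gizmo,Shaft} -> Base = 2*3 = 6, Seal = 2*3 = 6.
Iteration 3: components of {Base,Seal} -> Spring = 6*4 = 24.
Iteration 4: no further components; recursion stops.
Total rows emitted: 6.

6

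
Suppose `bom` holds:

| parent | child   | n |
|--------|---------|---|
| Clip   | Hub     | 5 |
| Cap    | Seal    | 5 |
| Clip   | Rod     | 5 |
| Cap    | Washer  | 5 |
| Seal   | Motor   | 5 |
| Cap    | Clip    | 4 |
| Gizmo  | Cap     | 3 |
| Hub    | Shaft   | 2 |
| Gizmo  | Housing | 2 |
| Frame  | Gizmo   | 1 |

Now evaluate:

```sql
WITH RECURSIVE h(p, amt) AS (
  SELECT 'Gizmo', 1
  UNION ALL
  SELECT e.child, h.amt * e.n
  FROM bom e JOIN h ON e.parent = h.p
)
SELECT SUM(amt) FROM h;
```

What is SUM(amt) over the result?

Base: (Gizmo, amt=1).
Iteration 1: components of {Gizmo} -> Cap = 1*3 = 3, Housing = 1*2 = 2.
Iteration 2: components of {Cap,Housing} -> Clip = 3*4 = 12, Seal = 3*5 = 15, Washer = 3*5 = 15.
Iteration 3: components of {Clip,Seal,Washer} -> Hub = 12*5 = 60, Motor = 15*5 = 75, Rod = 12*5 = 60.
Iteration 4: components of {Hub,Motor,Rod} -> Shaft = 60*2 = 120.
Iteration 5: no further components; recursion stops.
SUM(amt) = 1 + 3 + 2 + 12 + 15 + 15 + 60 + 60 + 75 + 120 = 363.

363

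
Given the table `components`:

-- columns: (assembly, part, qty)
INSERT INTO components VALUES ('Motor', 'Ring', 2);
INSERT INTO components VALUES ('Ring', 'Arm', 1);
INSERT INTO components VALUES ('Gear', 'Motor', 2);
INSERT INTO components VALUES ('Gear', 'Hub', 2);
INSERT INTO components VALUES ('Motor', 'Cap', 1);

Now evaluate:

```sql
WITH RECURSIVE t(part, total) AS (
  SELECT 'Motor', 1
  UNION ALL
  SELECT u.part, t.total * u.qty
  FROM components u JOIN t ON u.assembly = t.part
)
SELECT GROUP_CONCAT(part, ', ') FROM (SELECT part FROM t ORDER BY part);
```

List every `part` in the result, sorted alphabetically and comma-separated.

Base: (Motor, total=1).
Iteration 1: components of {Motor} -> Cap = 1*1 = 1, Ring = 1*2 = 2.
Iteration 2: components of {Cap,Ring} -> Arm = 2*1 = 2.
Iteration 3: no further components; recursion stops.

Arm, Cap, Motor, Ring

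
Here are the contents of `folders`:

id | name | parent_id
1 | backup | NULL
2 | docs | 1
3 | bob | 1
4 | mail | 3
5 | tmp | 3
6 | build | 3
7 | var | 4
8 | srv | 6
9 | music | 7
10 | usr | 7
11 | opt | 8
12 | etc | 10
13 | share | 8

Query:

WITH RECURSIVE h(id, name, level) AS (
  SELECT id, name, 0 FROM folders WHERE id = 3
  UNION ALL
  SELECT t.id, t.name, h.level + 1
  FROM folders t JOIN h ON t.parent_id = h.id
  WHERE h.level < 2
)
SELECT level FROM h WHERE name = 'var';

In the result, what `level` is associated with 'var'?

Base: id=3 (bob) at level 0.
Iteration 1: rows with parent_id in {3} -> mail (id 4, level 1), tmp (id 5, level 1), build (id 6, level 1).
Iteration 2: rows with parent_id in {4,5,6} -> var (id 7, level 2), srv (id 8, level 2).
Iteration 3: level < 2 fails for all current rows; recursion stops.

2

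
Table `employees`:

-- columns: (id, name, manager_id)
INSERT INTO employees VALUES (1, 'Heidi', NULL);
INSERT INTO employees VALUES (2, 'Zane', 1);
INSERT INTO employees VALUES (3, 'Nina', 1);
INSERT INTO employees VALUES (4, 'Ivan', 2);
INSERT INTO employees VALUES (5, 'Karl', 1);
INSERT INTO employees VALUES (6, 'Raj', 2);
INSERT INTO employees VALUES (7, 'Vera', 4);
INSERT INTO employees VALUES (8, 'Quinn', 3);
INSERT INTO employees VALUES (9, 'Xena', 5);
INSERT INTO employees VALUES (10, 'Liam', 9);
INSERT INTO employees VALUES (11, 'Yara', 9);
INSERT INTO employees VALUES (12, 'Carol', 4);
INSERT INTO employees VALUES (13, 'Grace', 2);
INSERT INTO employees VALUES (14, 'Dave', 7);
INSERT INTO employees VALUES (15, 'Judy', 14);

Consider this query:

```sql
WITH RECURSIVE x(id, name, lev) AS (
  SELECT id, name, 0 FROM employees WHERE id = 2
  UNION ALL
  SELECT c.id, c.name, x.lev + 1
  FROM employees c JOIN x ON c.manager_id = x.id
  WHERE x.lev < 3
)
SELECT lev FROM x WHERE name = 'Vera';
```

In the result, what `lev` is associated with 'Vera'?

Base: id=2 (Zane) at lev 0.
Iteration 1: rows with manager_id in {2} -> Ivan (id 4, lev 1), Raj (id 6, lev 1), Grace (id 13, lev 1).
Iteration 2: rows with manager_id in {4,6,13} -> Vera (id 7, lev 2), Carol (id 12, lev 2).
Iteration 3: rows with manager_id in {7,12} -> Dave (id 14, lev 3).
Iteration 4: lev < 3 fails for all current rows; recursion stops.

2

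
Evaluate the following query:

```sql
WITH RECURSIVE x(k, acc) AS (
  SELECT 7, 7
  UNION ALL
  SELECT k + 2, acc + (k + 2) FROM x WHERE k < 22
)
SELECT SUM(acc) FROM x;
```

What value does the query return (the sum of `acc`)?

555

Base: k=7, acc=7.
Iteration 1: 7 < 22 holds -> k = 7 + 2 = 9, acc = 7 + 9 = 16.
Iteration 2: 9 < 22 holds -> k = 9 + 2 = 11, acc = 16 + 11 = 27.
Iteration 3: 11 < 22 holds -> k = 11 + 2 = 13, acc = 27 + 13 = 40.
Iteration 4: 13 < 22 holds -> k = 13 + 2 = 15, acc = 40 + 15 = 55.
Iteration 5: 15 < 22 holds -> k = 15 + 2 = 17, acc = 55 + 17 = 72.
Iteration 6: 17 < 22 holds -> k = 17 + 2 = 19, acc = 72 + 19 = 91.
Iteration 7: 19 < 22 holds -> k = 19 + 2 = 21, acc = 91 + 21 = 112.
Iteration 8: 21 < 22 holds -> k = 21 + 2 = 23, acc = 112 + 23 = 135.
Iteration 9: 23 < 22 fails; recursion stops.
SUM(acc) = 7 + 16 + 27 + 40 + 55 + 72 + 91 + 112 + 135 = 555.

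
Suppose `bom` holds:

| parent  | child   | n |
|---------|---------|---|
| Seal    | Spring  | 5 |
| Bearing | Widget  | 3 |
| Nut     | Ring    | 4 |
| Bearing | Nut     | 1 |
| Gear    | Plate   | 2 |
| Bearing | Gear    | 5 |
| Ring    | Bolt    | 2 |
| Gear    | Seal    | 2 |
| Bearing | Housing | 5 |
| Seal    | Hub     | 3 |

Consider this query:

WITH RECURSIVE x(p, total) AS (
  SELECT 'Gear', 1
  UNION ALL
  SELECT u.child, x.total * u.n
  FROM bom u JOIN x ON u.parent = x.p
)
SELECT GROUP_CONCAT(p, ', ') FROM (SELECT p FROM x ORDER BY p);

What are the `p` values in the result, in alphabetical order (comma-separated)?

Gear, Hub, Plate, Seal, Spring

Base: (Gear, total=1).
Iteration 1: components of {Gear} -> Plate = 1*2 = 2, Seal = 1*2 = 2.
Iteration 2: components of {Plate,Seal} -> Hub = 2*3 = 6, Spring = 2*5 = 10.
Iteration 3: no further components; recursion stops.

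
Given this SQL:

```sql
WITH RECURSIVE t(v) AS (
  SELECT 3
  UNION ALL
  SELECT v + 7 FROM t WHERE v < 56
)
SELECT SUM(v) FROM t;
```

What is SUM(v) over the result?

Base: v=3.
Iteration 1: 3 < 56 holds -> v = 3 + 7 = 10.
Iteration 2: 10 < 56 holds -> v = 10 + 7 = 17.
Iteration 3: 17 < 56 holds -> v = 17 + 7 = 24.
Iteration 4: 24 < 56 holds -> v = 24 + 7 = 31.
Iteration 5: 31 < 56 holds -> v = 31 + 7 = 38.
Iteration 6: 38 < 56 holds -> v = 38 + 7 = 45.
Iteration 7: 45 < 56 holds -> v = 45 + 7 = 52.
Iteration 8: 52 < 56 holds -> v = 52 + 7 = 59.
Iteration 9: 59 < 56 fails; recursion stops.
SUM(v) = 3 + 10 + 17 + 24 + 31 + 38 + 45 + 52 + 59 = 279.

279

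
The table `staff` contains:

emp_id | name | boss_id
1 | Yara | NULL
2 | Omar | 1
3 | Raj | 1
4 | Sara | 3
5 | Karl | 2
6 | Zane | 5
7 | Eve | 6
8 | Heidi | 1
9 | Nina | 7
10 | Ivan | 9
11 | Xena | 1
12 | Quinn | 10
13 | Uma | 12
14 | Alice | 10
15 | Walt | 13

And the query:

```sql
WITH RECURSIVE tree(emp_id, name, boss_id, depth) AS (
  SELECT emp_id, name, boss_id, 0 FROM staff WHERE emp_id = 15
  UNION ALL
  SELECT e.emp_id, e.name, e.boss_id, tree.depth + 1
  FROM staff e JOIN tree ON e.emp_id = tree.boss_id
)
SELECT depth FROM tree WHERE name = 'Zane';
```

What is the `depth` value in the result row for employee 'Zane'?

Base: emp_id=15 (Walt), boss_id=13, depth 0.
Iteration 1: join on emp_id=13 -> Uma (id 13, boss_id=12, depth 1).
Iteration 2: join on emp_id=12 -> Quinn (id 12, boss_id=10, depth 2).
Iteration 3: join on emp_id=10 -> Ivan (id 10, boss_id=9, depth 3).
Iteration 4: join on emp_id=9 -> Nina (id 9, boss_id=7, depth 4).
Iteration 5: join on emp_id=7 -> Eve (id 7, boss_id=6, depth 5).
Iteration 6: join on emp_id=6 -> Zane (id 6, boss_id=5, depth 6).
Iteration 7: join on emp_id=5 -> Karl (id 5, boss_id=2, depth 7).
Iteration 8: join on emp_id=2 -> Omar (id 2, boss_id=1, depth 8).
Iteration 9: join on emp_id=1 -> Yara (id 1, boss_id=NULL, depth 9).
Iteration 10: boss_id is NULL; no match; recursion stops.

6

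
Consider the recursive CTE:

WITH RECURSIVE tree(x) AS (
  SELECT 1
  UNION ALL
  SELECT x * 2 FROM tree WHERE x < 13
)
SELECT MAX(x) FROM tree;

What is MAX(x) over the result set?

Base: x=1.
Iteration 1: 1 < 13 holds -> x = 1 * 2 = 2.
Iteration 2: 2 < 13 holds -> x = 2 * 2 = 4.
Iteration 3: 4 < 13 holds -> x = 4 * 2 = 8.
Iteration 4: 8 < 13 holds -> x = 8 * 2 = 16.
Iteration 5: 16 < 13 fails; recursion stops.
x values: 1, 2, 4, 8, 16; the maximum is 16.

16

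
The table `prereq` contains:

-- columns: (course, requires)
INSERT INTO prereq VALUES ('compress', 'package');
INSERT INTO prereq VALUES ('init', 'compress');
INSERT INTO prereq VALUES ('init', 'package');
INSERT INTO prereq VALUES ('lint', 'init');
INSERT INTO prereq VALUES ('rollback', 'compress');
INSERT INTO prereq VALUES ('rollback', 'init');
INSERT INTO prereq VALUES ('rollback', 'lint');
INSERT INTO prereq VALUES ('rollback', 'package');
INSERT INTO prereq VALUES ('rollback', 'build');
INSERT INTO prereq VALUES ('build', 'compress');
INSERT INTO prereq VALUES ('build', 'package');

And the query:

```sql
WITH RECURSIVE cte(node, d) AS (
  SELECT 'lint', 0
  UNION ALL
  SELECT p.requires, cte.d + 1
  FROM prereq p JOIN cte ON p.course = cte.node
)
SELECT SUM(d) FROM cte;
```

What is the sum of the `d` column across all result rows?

Base: (lint, d=0).
Iteration 1: edges from {lint} -> (init, d=1).
Iteration 2: edges from {init} -> (compress, d=2), (package, d=2).
Iteration 3: edges from {compress,package} -> (package, d=3).
Iteration 4: no outgoing edges from {package}; recursion stops.
SUM(d) = 0 + 1 + 2 + 2 + 3 = 8.

8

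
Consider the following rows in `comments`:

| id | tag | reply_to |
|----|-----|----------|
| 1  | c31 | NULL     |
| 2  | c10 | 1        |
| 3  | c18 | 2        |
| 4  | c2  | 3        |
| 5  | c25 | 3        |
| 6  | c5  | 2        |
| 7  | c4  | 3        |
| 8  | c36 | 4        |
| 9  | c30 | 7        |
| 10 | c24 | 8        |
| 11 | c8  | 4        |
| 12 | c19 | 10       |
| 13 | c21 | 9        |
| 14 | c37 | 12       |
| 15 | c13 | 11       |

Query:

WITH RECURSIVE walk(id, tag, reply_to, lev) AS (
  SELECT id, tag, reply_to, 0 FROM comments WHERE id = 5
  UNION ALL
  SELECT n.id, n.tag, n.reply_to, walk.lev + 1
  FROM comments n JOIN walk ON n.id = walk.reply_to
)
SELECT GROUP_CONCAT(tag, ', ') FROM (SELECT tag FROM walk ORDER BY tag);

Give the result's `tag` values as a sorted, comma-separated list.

c10, c18, c25, c31

Base: id=5 (c25), reply_to=3, lev 0.
Iteration 1: join on id=3 -> c18 (id 3, reply_to=2, lev 1).
Iteration 2: join on id=2 -> c10 (id 2, reply_to=1, lev 2).
Iteration 3: join on id=1 -> c31 (id 1, reply_to=NULL, lev 3).
Iteration 4: reply_to is NULL; no match; recursion stops.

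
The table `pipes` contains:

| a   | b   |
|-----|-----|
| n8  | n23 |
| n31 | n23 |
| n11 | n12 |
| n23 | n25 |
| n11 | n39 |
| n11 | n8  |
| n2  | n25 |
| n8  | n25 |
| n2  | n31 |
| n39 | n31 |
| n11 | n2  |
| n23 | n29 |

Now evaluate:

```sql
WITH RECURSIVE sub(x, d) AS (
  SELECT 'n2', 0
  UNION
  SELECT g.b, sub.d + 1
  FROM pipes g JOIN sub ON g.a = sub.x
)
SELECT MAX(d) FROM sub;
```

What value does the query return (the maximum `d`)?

Base: (n2, d=0).
Iteration 1: edges from {n2} -> (n25, d=1), (n31, d=1).
Iteration 2: edges from {n25,n31} -> (n23, d=2).
Iteration 3: edges from {n23} -> (n25, d=3), (n29, d=3).
Iteration 4: no outgoing edges from {n25,n29}; recursion stops.
d values: 0, 1, 1, 2, 3, 3; the maximum is 3.

3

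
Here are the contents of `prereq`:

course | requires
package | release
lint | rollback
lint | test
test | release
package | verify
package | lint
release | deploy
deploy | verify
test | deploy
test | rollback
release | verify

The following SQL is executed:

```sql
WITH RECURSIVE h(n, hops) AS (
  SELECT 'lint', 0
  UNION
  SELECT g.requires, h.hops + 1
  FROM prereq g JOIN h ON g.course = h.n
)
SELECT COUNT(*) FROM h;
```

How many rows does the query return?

9

Base: (lint, hops=0).
Iteration 1: edges from {lint} -> (rollback, hops=1), (test, hops=1).
Iteration 2: edges from {rollback,test} -> (deploy, hops=2), (release, hops=2), (rollback, hops=2).
Iteration 3: edges from {deploy,release,rollback} -> (deploy, hops=3), (verify, hops=3). [UNION drops 1 duplicate row(s)]
Iteration 4: edges from {deploy,verify} -> (verify, hops=4).
Iteration 5: no outgoing edges from {verify}; recursion stops.
Total rows emitted: 9.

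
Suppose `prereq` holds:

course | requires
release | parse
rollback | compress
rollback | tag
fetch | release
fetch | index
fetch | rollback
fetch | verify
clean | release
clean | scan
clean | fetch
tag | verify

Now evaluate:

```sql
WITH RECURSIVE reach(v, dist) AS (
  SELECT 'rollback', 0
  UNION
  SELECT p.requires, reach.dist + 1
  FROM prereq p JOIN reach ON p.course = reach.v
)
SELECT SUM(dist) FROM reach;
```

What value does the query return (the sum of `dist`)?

Base: (rollback, dist=0).
Iteration 1: edges from {rollback} -> (compress, dist=1), (tag, dist=1).
Iteration 2: edges from {compress,tag} -> (verify, dist=2).
Iteration 3: no outgoing edges from {verify}; recursion stops.
SUM(dist) = 0 + 1 + 1 + 2 = 4.

4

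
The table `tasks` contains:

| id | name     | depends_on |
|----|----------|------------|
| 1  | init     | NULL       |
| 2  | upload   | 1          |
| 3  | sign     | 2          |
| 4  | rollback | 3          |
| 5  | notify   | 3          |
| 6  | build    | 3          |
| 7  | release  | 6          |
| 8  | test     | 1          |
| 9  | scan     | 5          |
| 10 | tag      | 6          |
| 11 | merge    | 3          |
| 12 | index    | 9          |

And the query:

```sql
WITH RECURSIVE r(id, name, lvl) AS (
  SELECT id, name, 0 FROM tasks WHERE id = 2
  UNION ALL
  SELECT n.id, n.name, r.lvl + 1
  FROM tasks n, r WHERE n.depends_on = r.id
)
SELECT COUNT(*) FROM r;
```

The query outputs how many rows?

Base: id=2 (upload) at lvl 0.
Iteration 1: rows with depends_on in {2} -> sign (id 3, lvl 1).
Iteration 2: rows with depends_on in {3} -> rollback (id 4, lvl 2), notify (id 5, lvl 2), build (id 6, lvl 2), merge (id 11, lvl 2).
Iteration 3: rows with depends_on in {4,5,6,11} -> release (id 7, lvl 3), scan (id 9, lvl 3), tag (id 10, lvl 3).
Iteration 4: rows with depends_on in {7,9,10} -> index (id 12, lvl 4).
Iteration 5: no rows with depends_on in {12}; recursion stops.
Total rows emitted: 10.

10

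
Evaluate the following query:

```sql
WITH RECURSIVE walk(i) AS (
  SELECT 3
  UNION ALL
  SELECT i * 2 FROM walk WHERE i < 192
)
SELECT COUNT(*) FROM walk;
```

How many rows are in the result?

7

Base: i=3.
Iteration 1: 3 < 192 holds -> i = 3 * 2 = 6.
Iteration 2: 6 < 192 holds -> i = 6 * 2 = 12.
Iteration 3: 12 < 192 holds -> i = 12 * 2 = 24.
Iteration 4: 24 < 192 holds -> i = 24 * 2 = 48.
Iteration 5: 48 < 192 holds -> i = 48 * 2 = 96.
Iteration 6: 96 < 192 holds -> i = 96 * 2 = 192.
Iteration 7: 192 < 192 fails; recursion stops.
Total rows emitted: 7.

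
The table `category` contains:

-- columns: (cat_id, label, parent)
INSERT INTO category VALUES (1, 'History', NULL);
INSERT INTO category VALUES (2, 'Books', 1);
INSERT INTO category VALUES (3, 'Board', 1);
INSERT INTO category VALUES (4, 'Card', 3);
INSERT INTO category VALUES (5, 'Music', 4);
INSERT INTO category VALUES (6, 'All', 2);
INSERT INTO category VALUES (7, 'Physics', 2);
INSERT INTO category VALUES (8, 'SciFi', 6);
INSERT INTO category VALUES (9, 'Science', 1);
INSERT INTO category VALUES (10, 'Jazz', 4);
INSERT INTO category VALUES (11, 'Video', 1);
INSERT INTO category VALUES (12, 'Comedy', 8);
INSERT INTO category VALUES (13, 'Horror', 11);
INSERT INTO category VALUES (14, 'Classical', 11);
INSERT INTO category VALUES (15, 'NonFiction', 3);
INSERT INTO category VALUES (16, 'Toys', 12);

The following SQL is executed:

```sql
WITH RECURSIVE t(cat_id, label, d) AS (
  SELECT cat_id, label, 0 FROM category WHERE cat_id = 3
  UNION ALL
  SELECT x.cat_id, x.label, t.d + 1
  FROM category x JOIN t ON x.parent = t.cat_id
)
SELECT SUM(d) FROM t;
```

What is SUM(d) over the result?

Base: cat_id=3 (Board) at d 0.
Iteration 1: rows with parent in {3} -> Card (id 4, d 1), NonFiction (id 15, d 1).
Iteration 2: rows with parent in {4,15} -> Music (id 5, d 2), Jazz (id 10, d 2).
Iteration 3: no rows with parent in {5,10}; recursion stops.
SUM(d) = 0 + 1 + 1 + 2 + 2 = 6.

6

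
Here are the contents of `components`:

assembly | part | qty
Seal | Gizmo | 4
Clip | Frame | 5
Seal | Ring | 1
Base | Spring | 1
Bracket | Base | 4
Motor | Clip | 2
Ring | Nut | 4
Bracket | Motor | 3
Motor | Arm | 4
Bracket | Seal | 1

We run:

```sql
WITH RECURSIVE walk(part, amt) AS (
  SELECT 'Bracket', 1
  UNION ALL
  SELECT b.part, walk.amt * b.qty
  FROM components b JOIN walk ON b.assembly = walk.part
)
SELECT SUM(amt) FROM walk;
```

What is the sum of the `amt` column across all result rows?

Base: (Bracket, amt=1).
Iteration 1: components of {Bracket} -> Base = 1*4 = 4, Motor = 1*3 = 3, Seal = 1*1 = 1.
Iteration 2: components of {Base,Motor,Seal} -> Arm = 3*4 = 12, Clip = 3*2 = 6, Gizmo = 1*4 = 4, Ring = 1*1 = 1, Spring = 4*1 = 4.
Iteration 3: components of {Arm,Clip,Gizmo,Ring,Spring} -> Frame = 6*5 = 30, Nut = 1*4 = 4.
Iteration 4: no further components; recursion stops.
SUM(amt) = 1 + 1 + 3 + 4 + 4 + 1 + 6 + 12 + 4 + 4 + 30 = 70.

70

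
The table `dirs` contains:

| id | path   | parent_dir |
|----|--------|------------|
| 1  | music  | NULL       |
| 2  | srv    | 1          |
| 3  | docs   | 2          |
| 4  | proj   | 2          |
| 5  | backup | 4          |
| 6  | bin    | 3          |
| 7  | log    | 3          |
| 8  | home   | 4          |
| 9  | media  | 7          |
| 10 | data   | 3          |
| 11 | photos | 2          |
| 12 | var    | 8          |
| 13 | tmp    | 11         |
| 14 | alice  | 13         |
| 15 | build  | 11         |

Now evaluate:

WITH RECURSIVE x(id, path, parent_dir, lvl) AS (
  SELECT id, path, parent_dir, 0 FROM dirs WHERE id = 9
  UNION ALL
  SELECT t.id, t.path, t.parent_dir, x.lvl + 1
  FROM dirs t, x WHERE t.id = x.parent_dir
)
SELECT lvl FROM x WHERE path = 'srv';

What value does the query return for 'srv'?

Base: id=9 (media), parent_dir=7, lvl 0.
Iteration 1: join on id=7 -> log (id 7, parent_dir=3, lvl 1).
Iteration 2: join on id=3 -> docs (id 3, parent_dir=2, lvl 2).
Iteration 3: join on id=2 -> srv (id 2, parent_dir=1, lvl 3).
Iteration 4: join on id=1 -> music (id 1, parent_dir=NULL, lvl 4).
Iteration 5: parent_dir is NULL; no match; recursion stops.

3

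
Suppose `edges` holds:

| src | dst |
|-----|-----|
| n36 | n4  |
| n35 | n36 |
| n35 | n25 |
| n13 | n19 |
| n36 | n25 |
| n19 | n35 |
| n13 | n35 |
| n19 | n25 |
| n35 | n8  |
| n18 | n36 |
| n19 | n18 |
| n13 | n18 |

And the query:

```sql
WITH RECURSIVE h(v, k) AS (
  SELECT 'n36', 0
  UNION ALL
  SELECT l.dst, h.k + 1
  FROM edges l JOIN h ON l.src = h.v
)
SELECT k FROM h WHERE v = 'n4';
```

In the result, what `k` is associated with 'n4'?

Base: (n36, k=0).
Iteration 1: edges from {n36} -> (n25, k=1), (n4, k=1).
Iteration 2: no outgoing edges from {n25,n4}; recursion stops.

1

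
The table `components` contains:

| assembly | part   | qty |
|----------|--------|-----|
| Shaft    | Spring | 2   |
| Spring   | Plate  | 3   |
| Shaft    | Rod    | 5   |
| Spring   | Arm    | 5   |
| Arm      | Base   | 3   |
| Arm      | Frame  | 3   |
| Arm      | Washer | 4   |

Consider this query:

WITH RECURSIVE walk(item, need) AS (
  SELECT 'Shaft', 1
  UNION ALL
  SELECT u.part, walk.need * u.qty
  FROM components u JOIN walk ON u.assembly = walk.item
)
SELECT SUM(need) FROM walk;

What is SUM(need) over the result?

Base: (Shaft, need=1).
Iteration 1: components of {Shaft} -> Rod = 1*5 = 5, Spring = 1*2 = 2.
Iteration 2: components of {Rod,Spring} -> Arm = 2*5 = 10, Plate = 2*3 = 6.
Iteration 3: components of {Arm,Plate} -> Base = 10*3 = 30, Frame = 10*3 = 30, Washer = 10*4 = 40.
Iteration 4: no further components; recursion stops.
SUM(need) = 1 + 2 + 5 + 6 + 10 + 30 + 30 + 40 = 124.

124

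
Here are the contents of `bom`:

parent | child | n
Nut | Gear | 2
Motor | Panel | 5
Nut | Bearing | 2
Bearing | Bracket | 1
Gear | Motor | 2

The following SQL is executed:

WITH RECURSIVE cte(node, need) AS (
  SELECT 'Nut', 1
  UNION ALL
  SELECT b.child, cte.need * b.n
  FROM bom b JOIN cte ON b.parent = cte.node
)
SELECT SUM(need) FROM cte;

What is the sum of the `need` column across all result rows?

Base: (Nut, need=1).
Iteration 1: components of {Nut} -> Bearing = 1*2 = 2, Gear = 1*2 = 2.
Iteration 2: components of {Bearing,Gear} -> Bracket = 2*1 = 2, Motor = 2*2 = 4.
Iteration 3: components of {Bracket,Motor} -> Panel = 4*5 = 20.
Iteration 4: no further components; recursion stops.
SUM(need) = 1 + 2 + 2 + 4 + 2 + 20 = 31.

31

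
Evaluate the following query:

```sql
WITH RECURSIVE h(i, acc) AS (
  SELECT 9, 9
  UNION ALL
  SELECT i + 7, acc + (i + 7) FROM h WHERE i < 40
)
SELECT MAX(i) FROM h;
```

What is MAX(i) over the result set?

44

Base: i=9, acc=9.
Iteration 1: 9 < 40 holds -> i = 9 + 7 = 16, acc = 9 + 16 = 25.
Iteration 2: 16 < 40 holds -> i = 16 + 7 = 23, acc = 25 + 23 = 48.
Iteration 3: 23 < 40 holds -> i = 23 + 7 = 30, acc = 48 + 30 = 78.
Iteration 4: 30 < 40 holds -> i = 30 + 7 = 37, acc = 78 + 37 = 115.
Iteration 5: 37 < 40 holds -> i = 37 + 7 = 44, acc = 115 + 44 = 159.
Iteration 6: 44 < 40 fails; recursion stops.
i values: 9, 16, 23, 30, 37, 44; the maximum is 44.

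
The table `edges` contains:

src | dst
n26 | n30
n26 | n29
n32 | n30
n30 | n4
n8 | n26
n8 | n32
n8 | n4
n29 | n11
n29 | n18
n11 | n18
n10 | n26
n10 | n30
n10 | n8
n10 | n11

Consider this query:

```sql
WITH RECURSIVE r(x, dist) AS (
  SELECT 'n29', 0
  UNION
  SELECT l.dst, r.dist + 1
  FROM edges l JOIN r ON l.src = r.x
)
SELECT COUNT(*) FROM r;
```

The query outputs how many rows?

Base: (n29, dist=0).
Iteration 1: edges from {n29} -> (n11, dist=1), (n18, dist=1).
Iteration 2: edges from {n11,n18} -> (n18, dist=2).
Iteration 3: no outgoing edges from {n18}; recursion stops.
Total rows emitted: 4.

4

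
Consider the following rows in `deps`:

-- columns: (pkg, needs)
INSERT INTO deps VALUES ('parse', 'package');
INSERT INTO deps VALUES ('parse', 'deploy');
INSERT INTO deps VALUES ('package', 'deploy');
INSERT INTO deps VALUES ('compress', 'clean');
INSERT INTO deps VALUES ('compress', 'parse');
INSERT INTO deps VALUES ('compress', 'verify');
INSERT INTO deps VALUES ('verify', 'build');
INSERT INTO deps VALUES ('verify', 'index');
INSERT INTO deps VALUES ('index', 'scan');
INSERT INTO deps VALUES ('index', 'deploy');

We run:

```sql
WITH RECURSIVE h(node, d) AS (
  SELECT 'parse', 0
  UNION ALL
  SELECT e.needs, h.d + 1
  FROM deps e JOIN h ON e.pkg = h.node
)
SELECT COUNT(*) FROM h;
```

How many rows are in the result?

Base: (parse, d=0).
Iteration 1: edges from {parse} -> (deploy, d=1), (package, d=1).
Iteration 2: edges from {deploy,package} -> (deploy, d=2).
Iteration 3: no outgoing edges from {deploy}; recursion stops.
Total rows emitted: 4.

4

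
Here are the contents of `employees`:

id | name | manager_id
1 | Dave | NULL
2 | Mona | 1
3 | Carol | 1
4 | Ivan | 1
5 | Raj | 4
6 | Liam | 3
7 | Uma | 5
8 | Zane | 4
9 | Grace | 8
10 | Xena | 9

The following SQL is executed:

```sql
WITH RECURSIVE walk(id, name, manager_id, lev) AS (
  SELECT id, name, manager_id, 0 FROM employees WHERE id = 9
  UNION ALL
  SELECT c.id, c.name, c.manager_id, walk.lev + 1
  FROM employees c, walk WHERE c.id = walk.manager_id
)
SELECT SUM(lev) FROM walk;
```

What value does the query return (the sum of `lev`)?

Base: id=9 (Grace), manager_id=8, lev 0.
Iteration 1: join on id=8 -> Zane (id 8, manager_id=4, lev 1).
Iteration 2: join on id=4 -> Ivan (id 4, manager_id=1, lev 2).
Iteration 3: join on id=1 -> Dave (id 1, manager_id=NULL, lev 3).
Iteration 4: manager_id is NULL; no match; recursion stops.
SUM(lev) = 0 + 1 + 2 + 3 = 6.

6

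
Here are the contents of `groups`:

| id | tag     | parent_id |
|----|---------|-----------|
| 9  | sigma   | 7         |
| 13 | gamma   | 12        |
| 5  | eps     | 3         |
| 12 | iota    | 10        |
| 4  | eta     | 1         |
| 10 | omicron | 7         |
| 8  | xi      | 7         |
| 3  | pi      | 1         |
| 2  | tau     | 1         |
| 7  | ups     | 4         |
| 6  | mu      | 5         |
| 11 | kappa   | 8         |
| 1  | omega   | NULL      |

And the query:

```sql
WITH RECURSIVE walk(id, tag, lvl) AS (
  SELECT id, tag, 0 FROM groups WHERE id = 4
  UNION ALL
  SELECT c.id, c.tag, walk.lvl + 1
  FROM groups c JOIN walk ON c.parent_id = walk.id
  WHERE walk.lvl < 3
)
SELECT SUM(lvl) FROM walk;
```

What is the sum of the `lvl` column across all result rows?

Base: id=4 (eta) at lvl 0.
Iteration 1: rows with parent_id in {4} -> ups (id 7, lvl 1).
Iteration 2: rows with parent_id in {7} -> xi (id 8, lvl 2), sigma (id 9, lvl 2), omicron (id 10, lvl 2).
Iteration 3: rows with parent_id in {8,9,10} -> kappa (id 11, lvl 3), iota (id 12, lvl 3).
Iteration 4: lvl < 3 fails for all current rows; recursion stops.
SUM(lvl) = 0 + 1 + 2 + 2 + 2 + 3 + 3 = 13.

13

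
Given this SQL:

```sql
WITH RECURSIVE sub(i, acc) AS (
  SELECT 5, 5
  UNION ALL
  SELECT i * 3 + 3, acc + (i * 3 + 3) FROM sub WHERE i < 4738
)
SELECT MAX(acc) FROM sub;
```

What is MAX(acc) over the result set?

Base: i=5, acc=5.
Iteration 1: 5 < 4738 holds -> i = 5 * 3 + 3 = 18, acc = 5 + 18 = 23.
Iteration 2: 18 < 4738 holds -> i = 18 * 3 + 3 = 57, acc = 23 + 57 = 80.
Iteration 3: 57 < 4738 holds -> i = 57 * 3 + 3 = 174, acc = 80 + 174 = 254.
Iteration 4: 174 < 4738 holds -> i = 174 * 3 + 3 = 525, acc = 254 + 525 = 779.
Iteration 5: 525 < 4738 holds -> i = 525 * 3 + 3 = 1578, acc = 779 + 1578 = 2357.
Iteration 6: 1578 < 4738 holds -> i = 1578 * 3 + 3 = 4737, acc = 2357 + 4737 = 7094.
Iteration 7: 4737 < 4738 holds -> i = 4737 * 3 + 3 = 14214, acc = 7094 + 14214 = 21308.
Iteration 8: 14214 < 4738 fails; recursion stops.
acc values: 5, 23, 80, 254, 779, 2357, 7094, 21308; the maximum is 21308.

21308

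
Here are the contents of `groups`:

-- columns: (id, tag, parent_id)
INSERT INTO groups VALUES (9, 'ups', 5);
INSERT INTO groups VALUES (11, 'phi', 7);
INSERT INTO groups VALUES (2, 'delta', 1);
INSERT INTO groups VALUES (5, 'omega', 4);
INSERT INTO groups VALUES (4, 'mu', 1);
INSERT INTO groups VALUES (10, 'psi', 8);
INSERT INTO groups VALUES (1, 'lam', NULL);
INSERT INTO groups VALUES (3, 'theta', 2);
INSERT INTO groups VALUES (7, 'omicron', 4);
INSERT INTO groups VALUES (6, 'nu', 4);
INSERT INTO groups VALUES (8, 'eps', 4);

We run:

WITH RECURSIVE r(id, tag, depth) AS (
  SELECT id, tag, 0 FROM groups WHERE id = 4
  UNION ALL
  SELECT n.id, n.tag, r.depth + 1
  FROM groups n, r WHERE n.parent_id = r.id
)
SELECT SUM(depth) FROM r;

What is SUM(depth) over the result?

10

Base: id=4 (mu) at depth 0.
Iteration 1: rows with parent_id in {4} -> omega (id 5, depth 1), nu (id 6, depth 1), omicron (id 7, depth 1), eps (id 8, depth 1).
Iteration 2: rows with parent_id in {5,6,7,8} -> ups (id 9, depth 2), psi (id 10, depth 2), phi (id 11, depth 2).
Iteration 3: no rows with parent_id in {9,10,11}; recursion stops.
SUM(depth) = 0 + 1 + 1 + 1 + 1 + 2 + 2 + 2 = 10.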